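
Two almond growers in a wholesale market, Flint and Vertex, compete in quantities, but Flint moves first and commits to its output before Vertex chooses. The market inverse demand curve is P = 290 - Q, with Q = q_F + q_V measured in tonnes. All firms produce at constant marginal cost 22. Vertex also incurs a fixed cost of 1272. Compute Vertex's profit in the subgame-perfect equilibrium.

The follower Vertex best-responds to any q_F: π_V = (290 - Q)q_V - 22q_V.
Follower FOC: 268 - q_F - 2q_V = 0, so q_V(q_F) = (268 - q_F)/2.
The leader anticipates this reaction. Substituting into P = 290 - Q gives P = 156 - (1/2)q_F, so π_F = (156 - (1/2)q_F)q_F - 22q_F.
Leader FOC: 134 - q_F = 0, so q_F = 134.
Then q_V = (268 - 134)/2 = 67.
Price P = 290 - 201 = 89.
Vertex's profit: (89 - 22)·67 - 1272 = 3217.

3217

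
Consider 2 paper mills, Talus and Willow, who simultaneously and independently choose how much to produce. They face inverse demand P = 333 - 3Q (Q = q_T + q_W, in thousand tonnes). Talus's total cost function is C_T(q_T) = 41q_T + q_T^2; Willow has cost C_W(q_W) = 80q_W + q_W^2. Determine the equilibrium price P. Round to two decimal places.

184.36

Talus's profit: π_T = (333 - 3Q)q_T - (41q_T + q_T²). Setting ∂π_T/∂q_T = 0: 292 - 8q_T - 3(q_W) = 0.
Willow's first-order condition: 253 - 8q_W - 3(q_T) = 0.
Rearranging gives the reaction functions q_T = (292 - 3q_W)/8 and q_W = (253 - 3q_T)/8.
Solving the pair: q_T = 1577/55, q_W = 1148/55.
Total output Q = 545/11, so price P = 333 - 3·(545/11) = 184.3636.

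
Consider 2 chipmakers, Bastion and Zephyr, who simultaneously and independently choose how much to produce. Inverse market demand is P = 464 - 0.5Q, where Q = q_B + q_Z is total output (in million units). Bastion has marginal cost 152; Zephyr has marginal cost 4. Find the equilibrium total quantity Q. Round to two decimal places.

Bastion's profit: π_B = (464 - 0.5Q)q_B - (152q_B). Setting ∂π_B/∂q_B = 0: 312 - q_B - (1/2)(q_Z) = 0.
Zephyr's profit: π_Z = (464 - 0.5Q)q_Z - (4q_Z). Setting ∂π_Z/∂q_Z = 0: 460 - q_Z - (1/2)(q_B) = 0.
So q_B = (312 - (1/2)q_Z) and q_Z = (460 - (1/2)q_B).
Substituting one into the other gives q_B = 328/3 and q_Z = 1216/3.
Total output Q = 328/3 + 1216/3 = 1544/3.

514.67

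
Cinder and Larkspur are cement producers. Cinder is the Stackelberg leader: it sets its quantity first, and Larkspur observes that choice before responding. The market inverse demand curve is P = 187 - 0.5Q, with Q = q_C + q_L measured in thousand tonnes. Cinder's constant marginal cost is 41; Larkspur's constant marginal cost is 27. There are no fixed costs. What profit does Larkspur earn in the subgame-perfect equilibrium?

4418

Solve by backward induction. Given q_C, the follower Larkspur maximises π_L = (187 - (1/2)q_C - (1/2)q_L)q_L - 27q_L.
∂π_L/∂q_L = 160 - (1/2)q_C - q_L = 0 gives the reaction function q_L = (160 - (1/2)q_C).
Cinder substitutes q_L(q_C) into its own profit: π_C = q_C(187 - (1/2)q_C - (160 - (1/2)q_C)/2) - 41q_C = (107 - (1/4)q_C)q_C - 41q_C.
Leader FOC: 66 - (1/2)q_C = 0, so q_C = 132.
Then q_L = (160 - (1/2)·132) = 94.
Price P = 187 - (1/2)·226 = 74.
Larkspur's profit: (74 - 27)·94 = 4418.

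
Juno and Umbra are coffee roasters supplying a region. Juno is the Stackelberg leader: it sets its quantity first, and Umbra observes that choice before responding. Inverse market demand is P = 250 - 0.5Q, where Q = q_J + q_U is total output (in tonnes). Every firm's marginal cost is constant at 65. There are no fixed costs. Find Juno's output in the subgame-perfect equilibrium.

Solve by backward induction. Given q_J, the follower Umbra maximises π_U = (250 - (1/2)q_J - (1/2)q_U)q_U - 65q_U.
∂π_U/∂q_U = 185 - (1/2)q_J - q_U = 0 gives the reaction function q_U = (185 - (1/2)q_J).
Juno substitutes q_U(q_J) into its own profit: π_J = q_J(250 - (1/2)q_J - (185 - (1/2)q_J)/2) - 65q_J = (315/2 - (1/4)q_J)q_J - 65q_J.
Leader FOC: 185/2 - (1/2)q_J = 0, so q_J = 185.
Then q_U = (185 - (1/2)·185) = 185/2.

185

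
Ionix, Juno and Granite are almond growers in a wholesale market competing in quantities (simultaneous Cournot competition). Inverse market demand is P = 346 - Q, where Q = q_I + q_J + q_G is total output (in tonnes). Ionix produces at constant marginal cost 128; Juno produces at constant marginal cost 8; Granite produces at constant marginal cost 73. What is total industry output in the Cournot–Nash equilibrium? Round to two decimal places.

Ionix's profit: π_I = (346 - Q)q_I - (128q_I). Setting ∂π_I/∂q_I = 0: 218 - 2q_I - (q_J + q_G) = 0.
Juno's first-order condition: 338 - 2q_J - (q_I + q_G) = 0.
Granite's first-order condition: 273 - 2q_G - (q_I + q_J) = 0.
Summing all 3 equations gives 829 − 4Q = 0, hence Q = 829/4.
Back-substituting: q_I = (218 − 829/4) = 43/4, q_J = (338 − 829/4) = 523/4, q_G = (273 − 829/4) = 263/4.
Total output Q = 43/4 + 523/4 + 263/4 = 829/4.

207.25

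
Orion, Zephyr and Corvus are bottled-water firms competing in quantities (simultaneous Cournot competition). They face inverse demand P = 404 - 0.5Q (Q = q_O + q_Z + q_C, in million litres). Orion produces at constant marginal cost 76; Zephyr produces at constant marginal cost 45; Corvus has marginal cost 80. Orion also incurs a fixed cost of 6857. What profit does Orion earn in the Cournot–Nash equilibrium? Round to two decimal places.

Orion's profit: π_O = (404 - 0.5Q)q_O - (76q_O). Setting ∂π_O/∂q_O = 0: 328 - q_O - (1/2)(q_Z + q_C) = 0.
Zephyr's profit: π_Z = (404 - 0.5Q)q_Z - (45q_Z). Setting ∂π_Z/∂q_Z = 0: 359 - q_Z - (1/2)(q_O + q_C) = 0.
Corvus's profit: π_C = (404 - 0.5Q)q_C - (80q_C). Setting ∂π_C/∂q_C = 0: 324 - q_C - (1/2)(q_O + q_Z) = 0.
Adding the 3 first-order conditions: 1011 − 2Q = 0, so Q = 1011/2.
Back-substituting: q_O = (328 − 1011/4)/(1/2) = 301/2, q_Z = (359 − 1011/4)/(1/2) = 425/2, q_C = (324 − 1011/4)/(1/2) = 285/2.
Price P = 404 - (1/2)·(1011/2) = 605/4.
Orion's profit: (605/4 - 76)·(301/2) - 6857 = 4468.1250.

4468.13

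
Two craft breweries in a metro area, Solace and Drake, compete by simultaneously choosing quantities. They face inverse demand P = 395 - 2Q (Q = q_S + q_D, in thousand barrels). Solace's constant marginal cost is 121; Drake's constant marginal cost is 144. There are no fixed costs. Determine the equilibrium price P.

Solace's profit: π_S = (395 - 2Q)q_S - (121q_S). Setting ∂π_S/∂q_S = 0: 274 - 4q_S - 2(q_D) = 0.
Drake's profit: π_D = (395 - 2Q)q_D - (144q_D). Setting ∂π_D/∂q_D = 0: 251 - 4q_D - 2(q_S) = 0.
Best responses: q_S = (274 - 2q_D)/4, q_D = (251 - 2q_S)/4.
Substituting one into the other gives q_S = 99/2 and q_D = 38.
Total output Q = 175/2, so price P = 395 - 2·(175/2) = 220.

220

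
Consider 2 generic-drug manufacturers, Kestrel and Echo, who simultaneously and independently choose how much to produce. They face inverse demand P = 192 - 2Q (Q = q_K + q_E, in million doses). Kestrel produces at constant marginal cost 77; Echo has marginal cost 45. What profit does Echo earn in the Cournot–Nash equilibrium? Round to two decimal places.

1780.06

Kestrel's profit: π_K = (192 - 2Q)q_K - (77q_K). Setting ∂π_K/∂q_K = 0: 115 - 4q_K - 2(q_E) = 0.
Echo's first-order condition: 147 - 4q_E - 2(q_K) = 0.
So q_K = (115 - 2q_E)/4 and q_E = (147 - 2q_K)/4.
Solving the pair: q_K = 83/6, q_E = 179/6.
Price P = 192 - 2·(131/3) = 314/3.
Echo's profit: (314/3 - 45)·(179/6) = 1780.0556.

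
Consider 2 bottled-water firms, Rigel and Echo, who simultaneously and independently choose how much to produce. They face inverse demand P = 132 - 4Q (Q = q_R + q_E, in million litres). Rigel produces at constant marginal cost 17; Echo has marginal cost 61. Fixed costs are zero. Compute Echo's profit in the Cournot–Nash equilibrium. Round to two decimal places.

20.25

Rigel's profit: π_R = (132 - 4Q)q_R - (17q_R). Setting ∂π_R/∂q_R = 0: 115 - 8q_R - 4(q_E) = 0.
Echo's first-order condition: 71 - 8q_E - 4(q_R) = 0.
So q_R = (115 - 4q_E)/8 and q_E = (71 - 4q_R)/8.
Substituting one into the other gives q_R = 53/4 and q_E = 9/4.
Price P = 132 - 4·(31/2) = 70.
Echo's profit: (70 - 61)·(9/4) = 81/4.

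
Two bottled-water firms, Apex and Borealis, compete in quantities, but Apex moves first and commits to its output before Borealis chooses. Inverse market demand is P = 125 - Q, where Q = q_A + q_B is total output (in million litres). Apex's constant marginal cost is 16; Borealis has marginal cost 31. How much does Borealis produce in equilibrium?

16

Solve by backward induction. Given q_A, the follower Borealis maximises π_B = (125 - q_A - q_B)q_B - 31q_B.
∂π_B/∂q_B = 94 - q_A - 2q_B = 0 gives the reaction function q_B = (94 - q_A)/2.
Apex substitutes q_B(q_A) into its own profit: π_A = q_A(125 - q_A - (94 - q_A)/2) - 16q_A = (78 - (1/2)q_A)q_A - 16q_A.
The leader's first-order condition 62 - q_A = 0 yields q_A = 62.
Then q_B = (94 - 62)/2 = 16.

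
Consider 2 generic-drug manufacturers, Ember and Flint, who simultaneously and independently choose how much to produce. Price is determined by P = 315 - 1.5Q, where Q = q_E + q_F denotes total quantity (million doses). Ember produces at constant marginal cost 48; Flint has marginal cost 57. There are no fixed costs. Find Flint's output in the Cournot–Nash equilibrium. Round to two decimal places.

Ember's profit: π_E = (315 - 1.5Q)q_E - (48q_E). Setting ∂π_E/∂q_E = 0: 267 - 3q_E - (3/2)(q_F) = 0.
Flint's first-order condition: 258 - 3q_F - (3/2)(q_E) = 0.
Best responses: q_E = (267 - (3/2)q_F)/3, q_F = (258 - (3/2)q_E)/3.
Solving the pair: q_E = 184/3, q_F = 166/3.

55.33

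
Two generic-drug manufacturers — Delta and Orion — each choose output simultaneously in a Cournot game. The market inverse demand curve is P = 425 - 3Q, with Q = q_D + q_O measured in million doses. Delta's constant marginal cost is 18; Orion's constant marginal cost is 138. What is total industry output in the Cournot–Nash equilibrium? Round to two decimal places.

Delta's profit: π_D = (425 - 3Q)q_D - (18q_D). Setting ∂π_D/∂q_D = 0: 407 - 6q_D - 3(q_O) = 0.
Orion's profit: π_O = (425 - 3Q)q_O - (138q_O). Setting ∂π_O/∂q_O = 0: 287 - 6q_O - 3(q_D) = 0.
Best responses: q_D = (407 - 3q_O)/6, q_O = (287 - 3q_D)/6.
Substituting one into the other gives q_D = 527/9 and q_O = 167/9.
Total output Q = 527/9 + 167/9 = 694/9.

77.11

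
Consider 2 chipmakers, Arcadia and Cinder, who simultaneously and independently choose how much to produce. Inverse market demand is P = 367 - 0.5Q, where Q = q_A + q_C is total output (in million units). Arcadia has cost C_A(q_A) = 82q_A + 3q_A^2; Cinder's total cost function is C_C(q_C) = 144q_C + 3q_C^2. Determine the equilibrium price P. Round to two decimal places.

333.13

Arcadia's profit: π_A = (367 - 0.5Q)q_A - (82q_A + 3q_A²). Setting ∂π_A/∂q_A = 0: 285 - 7q_A - (1/2)(q_C) = 0.
Cinder's first-order condition: 223 - 7q_C - (1/2)(q_A) = 0.
Best responses: q_A = (285 - (1/2)q_C)/7, q_C = (223 - (1/2)q_A)/7.
Substituting one into the other gives q_A = 38.6359 and q_C = 29.0974.
Total output Q = 1016/15, so price P = 367 - (1/2)·(1016/15) = 333.1333.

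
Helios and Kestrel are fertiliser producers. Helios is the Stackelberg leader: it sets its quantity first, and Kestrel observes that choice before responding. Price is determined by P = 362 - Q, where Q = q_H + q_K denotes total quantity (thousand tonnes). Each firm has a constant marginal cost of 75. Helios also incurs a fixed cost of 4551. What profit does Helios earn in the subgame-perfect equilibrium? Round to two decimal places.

5745.13

The follower Kestrel best-responds to any q_H: π_K = (362 - Q)q_K - 75q_K.
Follower FOC: 287 - q_H - 2q_K = 0, so q_K(q_H) = (287 - q_H)/2.
Helios substitutes q_K(q_H) into its own profit: π_H = q_H(362 - q_H - (287 - q_H)/2) - 75q_H = (437/2 - (1/2)q_H)q_H - 75q_H.
Leader FOC: 287/2 - q_H = 0, so q_H = 287/2.
Then q_K = (287 - 287/2)/2 = 287/4.
Price P = 362 - 861/4 = 587/4.
Helios's profit: (587/4 - 75)·(287/2) - 4551 = 5745.1250.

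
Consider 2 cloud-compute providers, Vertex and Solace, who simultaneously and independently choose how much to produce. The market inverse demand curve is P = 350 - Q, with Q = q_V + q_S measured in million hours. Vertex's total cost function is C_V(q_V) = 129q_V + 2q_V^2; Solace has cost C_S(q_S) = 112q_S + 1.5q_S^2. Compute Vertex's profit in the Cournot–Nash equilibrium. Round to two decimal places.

Vertex's profit: π_V = (350 - Q)q_V - (129q_V + 2q_V²). Setting ∂π_V/∂q_V = 0: 221 - 6q_V - (q_S) = 0.
Solace's profit: π_S = (350 - Q)q_S - (112q_S + (3/2)q_S²). Setting ∂π_S/∂q_S = 0: 238 - 5q_S - (q_V) = 0.
Rearranging gives the reaction functions q_V = (221 - q_S)/6 and q_S = (238 - q_V)/5.
Substituting one into the other gives q_V = 867/29 and q_S = 1207/29.
Price P = 350 - 71.5172 = 278.4828.
Vertex's profit: 278.4828·(867/29) - 129·(867/29) - 2(867/29)² = 2681.4114.

2681.41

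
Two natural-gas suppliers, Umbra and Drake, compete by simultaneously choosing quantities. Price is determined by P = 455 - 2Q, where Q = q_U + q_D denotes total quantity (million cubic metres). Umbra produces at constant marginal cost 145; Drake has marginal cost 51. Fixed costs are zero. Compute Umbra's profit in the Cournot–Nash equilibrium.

2592

Umbra's profit: π_U = (455 - 2Q)q_U - (145q_U). Setting ∂π_U/∂q_U = 0: 310 - 4q_U - 2(q_D) = 0.
Drake's profit: π_D = (455 - 2Q)q_D - (51q_D). Setting ∂π_D/∂q_D = 0: 404 - 4q_D - 2(q_U) = 0.
So q_U = (310 - 2q_D)/4 and q_D = (404 - 2q_U)/4.
Substituting one into the other gives q_U = 36 and q_D = 83.
Price P = 455 - 2·119 = 217.
Umbra's profit: (217 - 145)·36 = 2592.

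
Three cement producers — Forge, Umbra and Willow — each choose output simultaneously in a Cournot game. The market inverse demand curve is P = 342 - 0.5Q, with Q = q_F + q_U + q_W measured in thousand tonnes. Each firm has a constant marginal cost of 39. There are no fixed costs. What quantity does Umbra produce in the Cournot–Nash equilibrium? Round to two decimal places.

A representative firm's profit is π_i = q_i(342 - 0.5Q) - 39q_i.
First-order condition (treating rivals' output as given): 303 - q_i - (1/2)·Σ_{j≠i} q_j = 0.
By symmetry each firm produces the same amount; substituting Σ_{j≠i} q_j = 2q_i yields q_i = 303/2.

151.50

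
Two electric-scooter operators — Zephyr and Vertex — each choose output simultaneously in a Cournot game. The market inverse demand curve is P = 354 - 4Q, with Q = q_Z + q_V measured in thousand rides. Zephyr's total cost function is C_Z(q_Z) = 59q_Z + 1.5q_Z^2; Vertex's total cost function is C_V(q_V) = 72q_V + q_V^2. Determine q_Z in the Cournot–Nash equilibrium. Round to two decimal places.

Zephyr's profit: π_Z = (354 - 4Q)q_Z - (59q_Z + (3/2)q_Z²). Setting ∂π_Z/∂q_Z = 0: 295 - 11q_Z - 4(q_V) = 0.
Vertex's profit: π_V = (354 - 4Q)q_V - (72q_V + q_V²). Setting ∂π_V/∂q_V = 0: 282 - 10q_V - 4(q_Z) = 0.
So q_Z = (295 - 4q_V)/11 and q_V = (282 - 4q_Z)/10.
Solving the pair: q_Z = 911/47, q_V = 961/47.

19.38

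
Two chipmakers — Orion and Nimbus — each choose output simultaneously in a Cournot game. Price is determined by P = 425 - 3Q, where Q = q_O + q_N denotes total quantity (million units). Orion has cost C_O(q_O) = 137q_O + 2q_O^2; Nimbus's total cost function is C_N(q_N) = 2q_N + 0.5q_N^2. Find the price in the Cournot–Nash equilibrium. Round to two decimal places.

Orion's profit: π_O = (425 - 3Q)q_O - (137q_O + 2q_O²). Setting ∂π_O/∂q_O = 0: 288 - 10q_O - 3(q_N) = 0.
Nimbus's first-order condition: 423 - 7q_N - 3(q_O) = 0.
Best responses: q_O = (288 - 3q_N)/10, q_N = (423 - 3q_O)/7.
Solving the pair: q_O = 747/61, q_N = 55.1803.
Total output Q = 67.4262, so price P = 425 - 3·67.4262 = 222.7213.

222.72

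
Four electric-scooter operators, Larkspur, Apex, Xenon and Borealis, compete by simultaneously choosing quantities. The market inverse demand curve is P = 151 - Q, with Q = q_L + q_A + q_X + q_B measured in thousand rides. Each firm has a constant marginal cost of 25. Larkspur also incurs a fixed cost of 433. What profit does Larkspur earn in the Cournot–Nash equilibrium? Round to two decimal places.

Each firm earns π_i = (151 - Q)q_i - 25q_i.
First-order condition (treating rivals' output as given): 126 - 2q_i - Σ_{j≠i} q_j = 0.
With identical firms every q_j equals q_i, so Σ_{j≠i} q_j = 3q_i and 126 = 5q_i, giving q_i = 126/5.
Price P = 151 - 504/5 = 251/5.
Larkspur's profit: (251/5 - 25)·(126/5) - 433 = 202.0400.

202.04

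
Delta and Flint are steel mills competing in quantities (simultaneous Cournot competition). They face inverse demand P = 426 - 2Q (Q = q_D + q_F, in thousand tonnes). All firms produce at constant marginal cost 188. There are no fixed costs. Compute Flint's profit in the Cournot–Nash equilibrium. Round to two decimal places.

3146.89

A representative firm's profit is π_i = q_i(426 - 2Q) - 188q_i.
First-order condition (treating rivals' output as given): 238 - 4q_i - 2q_j = 0.
With identical firms every q_j equals q_i, so q_j = q_i and 238 = 6q_i, giving q_i = 119/3.
Price P = 426 - 2·(238/3) = 802/3.
Flint's profit: (802/3 - 188)·(119/3) = 3146.8889.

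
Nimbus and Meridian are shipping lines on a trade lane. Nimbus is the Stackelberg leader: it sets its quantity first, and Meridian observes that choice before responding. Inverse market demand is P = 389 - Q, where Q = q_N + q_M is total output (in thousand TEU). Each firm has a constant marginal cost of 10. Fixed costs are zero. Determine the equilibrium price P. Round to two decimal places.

The follower Meridian best-responds to any q_N: π_M = (389 - Q)q_M - 10q_M.
Follower FOC: 379 - q_N - 2q_M = 0, so q_M(q_N) = (379 - q_N)/2.
The leader anticipates this reaction. Substituting into P = 389 - Q gives P = 399/2 - (1/2)q_N, so π_N = (399/2 - (1/2)q_N)q_N - 10q_N.
Leader FOC: 379/2 - q_N = 0, so q_N = 379/2.
Then q_M = (379 - 379/2)/2 = 379/4.
Total output Q = 1137/4, so price P = 389 - 1137/4 = 419/4.

104.75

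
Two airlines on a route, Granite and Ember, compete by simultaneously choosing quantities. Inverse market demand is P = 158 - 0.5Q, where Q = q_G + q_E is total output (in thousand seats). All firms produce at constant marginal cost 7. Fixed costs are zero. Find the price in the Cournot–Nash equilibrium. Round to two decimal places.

A representative firm's profit is π_i = q_i(158 - 0.5Q) - 7q_i.
First-order condition (treating rivals' output as given): 151 - q_i - (1/2)q_j = 0.
With identical firms every q_j equals q_i, so q_j = q_i and 151 = (3/2)q_i, giving q_i = 302/3.
Total output Q = 604/3, so price P = 158 - (1/2)·(604/3) = 172/3.

57.33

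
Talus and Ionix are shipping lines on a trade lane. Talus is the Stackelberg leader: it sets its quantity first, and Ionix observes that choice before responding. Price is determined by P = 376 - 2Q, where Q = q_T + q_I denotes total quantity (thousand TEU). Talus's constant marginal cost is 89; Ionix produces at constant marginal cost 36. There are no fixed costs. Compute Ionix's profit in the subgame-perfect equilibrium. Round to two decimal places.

6216.13

The follower Ionix best-responds to any q_T: π_I = (376 - 2Q)q_I - 36q_I.
Follower FOC: 340 - 2q_T - 4q_I = 0, so q_I(q_T) = (340 - 2q_T)/4.
The leader anticipates this reaction. Substituting into P = 376 - 2Q gives P = 206 - q_T, so π_T = (206 - q_T)q_T - 89q_T.
Leader FOC: 117 - 2q_T = 0, so q_T = 117/2.
Then q_I = (340 - 2·(117/2))/4 = 223/4.
Price P = 376 - 2·(457/4) = 295/2.
Ionix's profit: (295/2 - 36)·(223/4) = 6216.1250.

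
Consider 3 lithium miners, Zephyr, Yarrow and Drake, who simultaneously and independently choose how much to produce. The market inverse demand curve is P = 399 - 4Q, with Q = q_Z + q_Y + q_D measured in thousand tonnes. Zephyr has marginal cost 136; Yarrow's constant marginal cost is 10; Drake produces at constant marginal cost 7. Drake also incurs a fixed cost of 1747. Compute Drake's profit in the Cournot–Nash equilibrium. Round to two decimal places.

Zephyr's profit: π_Z = (399 - 4Q)q_Z - (136q_Z). Setting ∂π_Z/∂q_Z = 0: 263 - 8q_Z - 4(q_Y + q_D) = 0.
Yarrow's profit: π_Y = (399 - 4Q)q_Y - (10q_Y). Setting ∂π_Y/∂q_Y = 0: 389 - 8q_Y - 4(q_Z + q_D) = 0.
Drake's profit: π_D = (399 - 4Q)q_D - (7q_D). Setting ∂π_D/∂q_D = 0: 392 - 8q_D - 4(q_Z + q_Y) = 0.
Adding the 3 first-order conditions: 1044 − 16Q = 0, so Q = 261/4.
Back-substituting: q_Z = (263 − 261)/4 = 1/2, q_Y = (389 − 261)/4 = 32, q_D = (392 − 261)/4 = 131/4.
Price P = 399 - 4·(261/4) = 138.
Drake's profit: (138 - 7)·(131/4) - 1747 = 2543.2500.

2543.25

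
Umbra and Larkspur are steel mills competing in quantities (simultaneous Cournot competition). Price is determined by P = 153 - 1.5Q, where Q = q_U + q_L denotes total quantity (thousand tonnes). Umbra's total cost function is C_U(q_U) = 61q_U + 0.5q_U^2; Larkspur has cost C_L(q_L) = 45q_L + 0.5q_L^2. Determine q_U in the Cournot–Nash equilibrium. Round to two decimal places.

14.98

Umbra's profit: π_U = (153 - 1.5Q)q_U - (61q_U + (1/2)q_U²). Setting ∂π_U/∂q_U = 0: 92 - 4q_U - (3/2)(q_L) = 0.
Larkspur's profit: π_L = (153 - 1.5Q)q_L - (45q_L + (1/2)q_L²). Setting ∂π_L/∂q_L = 0: 108 - 4q_L - (3/2)(q_U) = 0.
So q_U = (92 - (3/2)q_L)/4 and q_L = (108 - (3/2)q_U)/4.
Solving the pair: q_U = 824/55, q_L = 1176/55.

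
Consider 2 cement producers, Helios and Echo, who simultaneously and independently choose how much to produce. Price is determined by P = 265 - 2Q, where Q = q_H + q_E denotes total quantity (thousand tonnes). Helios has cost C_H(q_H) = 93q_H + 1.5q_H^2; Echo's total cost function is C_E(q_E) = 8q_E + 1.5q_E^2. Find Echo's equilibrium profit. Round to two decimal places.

Helios's profit: π_H = (265 - 2Q)q_H - (93q_H + (3/2)q_H²). Setting ∂π_H/∂q_H = 0: 172 - 7q_H - 2(q_E) = 0.
Echo's first-order condition: 257 - 7q_E - 2(q_H) = 0.
So q_H = (172 - 2q_E)/7 and q_E = (257 - 2q_H)/7.
Substituting one into the other gives q_H = 46/3 and q_E = 97/3.
Price P = 265 - 2·(143/3) = 509/3.
Echo's profit: (509/3)·(97/3) - 8·(97/3) - (3/2)(97/3)² = 3659.0556.

3659.06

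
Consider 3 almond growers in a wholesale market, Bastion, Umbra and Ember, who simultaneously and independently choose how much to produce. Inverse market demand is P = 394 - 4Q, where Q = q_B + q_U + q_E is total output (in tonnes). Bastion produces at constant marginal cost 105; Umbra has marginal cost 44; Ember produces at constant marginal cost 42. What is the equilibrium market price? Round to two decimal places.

Bastion's profit: π_B = (394 - 4Q)q_B - (105q_B). Setting ∂π_B/∂q_B = 0: 289 - 8q_B - 4(q_U + q_E) = 0.
Umbra's profit: π_U = (394 - 4Q)q_U - (44q_U). Setting ∂π_U/∂q_U = 0: 350 - 8q_U - 4(q_B + q_E) = 0.
Ember's first-order condition: 352 - 8q_E - 4(q_B + q_U) = 0.
Summing all 3 equations gives 991 − 16Q = 0, hence Q = 991/16.
Back-substituting: q_B = (289 − 991/4)/4 = 165/16, q_U = (350 − 991/4)/4 = 409/16, q_E = (352 − 991/4)/4 = 417/16.
Total output Q = 991/16, so price P = 394 - 4·(991/16) = 585/4.

146.25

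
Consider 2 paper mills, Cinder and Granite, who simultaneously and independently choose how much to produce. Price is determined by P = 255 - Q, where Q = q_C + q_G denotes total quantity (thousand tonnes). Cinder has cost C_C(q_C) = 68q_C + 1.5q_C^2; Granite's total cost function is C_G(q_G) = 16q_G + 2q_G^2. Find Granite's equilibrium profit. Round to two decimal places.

Cinder's profit: π_C = (255 - Q)q_C - (68q_C + (3/2)q_C²). Setting ∂π_C/∂q_C = 0: 187 - 5q_C - (q_G) = 0.
Granite's first-order condition: 239 - 6q_G - (q_C) = 0.
So q_C = (187 - q_G)/5 and q_G = (239 - q_C)/6.
Substituting one into the other gives q_C = 883/29 and q_G = 1008/29.
Price P = 255 - 1891/29 = 189.7931.
Granite's profit: 189.7931·(1008/29) - 16·(1008/29) - 2(1008/29)² = 3624.4851.

3624.49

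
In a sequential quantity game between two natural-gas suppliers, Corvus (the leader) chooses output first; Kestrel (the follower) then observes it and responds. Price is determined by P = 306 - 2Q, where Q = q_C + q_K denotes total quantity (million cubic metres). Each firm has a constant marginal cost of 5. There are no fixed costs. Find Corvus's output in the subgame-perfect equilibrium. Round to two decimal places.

75.25

Solve by backward induction. Given q_C, the follower Kestrel maximises π_K = (306 - 2q_C - 2q_K)q_K - 5q_K.
∂π_K/∂q_K = 301 - 2q_C - 4q_K = 0 gives the reaction function q_K = (301 - 2q_C)/4.
The leader anticipates this reaction. Substituting into P = 306 - 2Q gives P = 311/2 - q_C, so π_C = (311/2 - q_C)q_C - 5q_C.
The leader's first-order condition 301/2 - 2q_C = 0 yields q_C = 301/4.
Then q_K = (301 - 2·(301/4))/4 = 301/8.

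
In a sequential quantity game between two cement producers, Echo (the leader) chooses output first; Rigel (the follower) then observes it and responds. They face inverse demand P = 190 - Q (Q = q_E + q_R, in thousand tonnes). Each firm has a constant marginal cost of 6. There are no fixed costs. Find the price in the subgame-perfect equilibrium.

Solve by backward induction. Given q_E, the follower Rigel maximises π_R = (190 - q_E - q_R)q_R - 6q_R.
Setting the follower's marginal profit to zero, 184 - q_E - 2q_R = 0, i.e. q_R = (184 - q_E)/2.
Echo substitutes q_R(q_E) into its own profit: π_E = q_E(190 - q_E - (184 - q_E)/2) - 6q_E = (98 - (1/2)q_E)q_E - 6q_E.
Leader FOC: 92 - q_E = 0, so q_E = 92.
Then q_R = (184 - 92)/2 = 46.
Total output Q = 138, so price P = 190 - 138 = 52.

52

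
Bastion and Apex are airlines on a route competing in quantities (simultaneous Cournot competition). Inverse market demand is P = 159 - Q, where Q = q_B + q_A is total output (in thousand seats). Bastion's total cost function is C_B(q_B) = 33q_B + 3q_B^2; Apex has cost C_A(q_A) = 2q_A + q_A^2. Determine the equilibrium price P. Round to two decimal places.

111.35

Bastion's profit: π_B = (159 - Q)q_B - (33q_B + 3q_B²). Setting ∂π_B/∂q_B = 0: 126 - 8q_B - (q_A) = 0.
Apex's first-order condition: 157 - 4q_A - (q_B) = 0.
So q_B = (126 - q_A)/8 and q_A = (157 - q_B)/4.
Solving the pair: q_B = 347/31, q_A = 1130/31.
Total output Q = 1477/31, so price P = 159 - 1477/31 = 111.3548.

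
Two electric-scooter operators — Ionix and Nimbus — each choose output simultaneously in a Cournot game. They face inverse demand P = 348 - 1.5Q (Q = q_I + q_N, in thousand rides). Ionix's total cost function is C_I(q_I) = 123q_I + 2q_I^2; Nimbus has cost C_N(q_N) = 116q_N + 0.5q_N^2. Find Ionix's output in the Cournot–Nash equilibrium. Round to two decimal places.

21.44

Ionix's profit: π_I = (348 - 1.5Q)q_I - (123q_I + 2q_I²). Setting ∂π_I/∂q_I = 0: 225 - 7q_I - (3/2)(q_N) = 0.
Nimbus's first-order condition: 232 - 4q_N - (3/2)(q_I) = 0.
Rearranging gives the reaction functions q_I = (225 - (3/2)q_N)/7 and q_N = (232 - (3/2)q_I)/4.
Substituting one into the other gives q_I = 21.4369 and q_N = 49.9612.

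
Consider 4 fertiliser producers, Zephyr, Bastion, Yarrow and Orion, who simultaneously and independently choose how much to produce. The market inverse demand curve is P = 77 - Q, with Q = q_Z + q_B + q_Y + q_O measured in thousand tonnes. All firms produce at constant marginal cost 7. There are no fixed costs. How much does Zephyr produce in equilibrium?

Each firm earns π_i = (77 - Q)q_i - 7q_i.
Setting ∂π_i/∂q_i = 0 with rivals' quantities fixed: 70 - 2q_i - Σ_{j≠i} q_j = 0.
By symmetry each firm produces the same amount; substituting Σ_{j≠i} q_j = 3q_i yields q_i = 70/5 = 14.

14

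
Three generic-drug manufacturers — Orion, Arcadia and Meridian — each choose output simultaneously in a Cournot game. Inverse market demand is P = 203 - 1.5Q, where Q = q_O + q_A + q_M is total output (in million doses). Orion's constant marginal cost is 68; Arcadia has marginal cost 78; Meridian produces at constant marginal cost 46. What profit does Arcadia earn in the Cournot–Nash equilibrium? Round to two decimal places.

Orion's profit: π_O = (203 - 1.5Q)q_O - (68q_O). Setting ∂π_O/∂q_O = 0: 135 - 3q_O - (3/2)(q_A + q_M) = 0.
Arcadia's first-order condition: 125 - 3q_A - (3/2)(q_O + q_M) = 0.
Meridian's first-order condition: 157 - 3q_M - (3/2)(q_O + q_A) = 0.
Summing all 3 equations gives 417 − 6Q = 0, hence Q = 139/2.
Back-substituting: q_O = (135 − 417/4)/(3/2) = 41/2, q_A = (125 − 417/4)/(3/2) = 83/6, q_M = (157 − 417/4)/(3/2) = 211/6.
Price P = 203 - (3/2)·(139/2) = 395/4.
Arcadia's profit: (395/4 - 78)·(83/6) = 287.0417.

287.04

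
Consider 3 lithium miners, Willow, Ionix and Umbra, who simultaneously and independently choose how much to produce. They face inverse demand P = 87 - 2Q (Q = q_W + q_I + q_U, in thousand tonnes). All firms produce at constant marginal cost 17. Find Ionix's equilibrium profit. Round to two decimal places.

A representative firm's profit is π_i = q_i(87 - 2Q) - 17q_i.
Setting ∂π_i/∂q_i = 0 with rivals' quantities fixed: 70 - 4q_i - 2·Σ_{j≠i} q_j = 0.
With identical firms every q_j equals q_i, so Σ_{j≠i} q_j = 2q_i and 70 = 8q_i, giving q_i = 35/4.
Price P = 87 - 2·(105/4) = 69/2.
Ionix's profit: (69/2 - 17)·(35/4) = 1225/8.

153.13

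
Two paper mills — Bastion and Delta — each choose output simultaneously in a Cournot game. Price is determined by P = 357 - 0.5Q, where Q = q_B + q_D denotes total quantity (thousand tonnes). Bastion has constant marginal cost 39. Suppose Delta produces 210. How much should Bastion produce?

213

With the rival's output fixed at 210, Bastion's profit is π_B = (357 - (1/2)·210 - (1/2)q_B)q_B - (39q_B) = (252 - (1/2)q_B)q_B - (39q_B).
∂π_B/∂q_B = 213 - q_B = 0, so q_B = 213.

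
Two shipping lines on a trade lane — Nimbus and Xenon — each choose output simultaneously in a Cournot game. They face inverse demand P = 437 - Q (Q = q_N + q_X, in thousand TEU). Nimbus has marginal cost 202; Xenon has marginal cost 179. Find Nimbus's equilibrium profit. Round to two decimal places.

4993.78

Nimbus's profit: π_N = (437 - Q)q_N - (202q_N). Setting ∂π_N/∂q_N = 0: 235 - 2q_N - (q_X) = 0.
Xenon's profit: π_X = (437 - Q)q_X - (179q_X). Setting ∂π_X/∂q_X = 0: 258 - 2q_X - (q_N) = 0.
So q_N = (235 - q_X)/2 and q_X = (258 - q_N)/2.
Substituting one into the other gives q_N = 212/3 and q_X = 281/3.
Price P = 437 - 493/3 = 818/3.
Nimbus's profit: (818/3 - 202)·(212/3) = 4993.7778.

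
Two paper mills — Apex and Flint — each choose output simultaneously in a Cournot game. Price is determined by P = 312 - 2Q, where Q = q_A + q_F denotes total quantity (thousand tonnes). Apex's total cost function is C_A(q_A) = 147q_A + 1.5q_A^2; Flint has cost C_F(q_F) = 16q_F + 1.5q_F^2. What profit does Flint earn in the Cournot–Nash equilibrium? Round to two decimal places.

5244.93

Apex's profit: π_A = (312 - 2Q)q_A - (147q_A + (3/2)q_A²). Setting ∂π_A/∂q_A = 0: 165 - 7q_A - 2(q_F) = 0.
Flint's profit: π_F = (312 - 2Q)q_F - (16q_F + (3/2)q_F²). Setting ∂π_F/∂q_F = 0: 296 - 7q_F - 2(q_A) = 0.
So q_A = (165 - 2q_F)/7 and q_F = (296 - 2q_A)/7.
Substituting one into the other gives q_A = 563/45 and q_F = 1742/45.
Price P = 312 - 2·(461/9) = 1886/9.
Flint's profit: (1886/9)·(1742/45) - 16·(1742/45) - (3/2)(1742/45)² = 5244.9254.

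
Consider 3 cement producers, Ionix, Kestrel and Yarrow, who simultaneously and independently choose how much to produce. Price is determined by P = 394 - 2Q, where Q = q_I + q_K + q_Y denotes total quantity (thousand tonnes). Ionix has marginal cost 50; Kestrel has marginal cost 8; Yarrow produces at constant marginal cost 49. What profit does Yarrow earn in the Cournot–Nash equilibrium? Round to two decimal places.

2907.03

Ionix's profit: π_I = (394 - 2Q)q_I - (50q_I). Setting ∂π_I/∂q_I = 0: 344 - 4q_I - 2(q_K + q_Y) = 0.
Kestrel's profit: π_K = (394 - 2Q)q_K - (8q_K). Setting ∂π_K/∂q_K = 0: 386 - 4q_K - 2(q_I + q_Y) = 0.
Yarrow's profit: π_Y = (394 - 2Q)q_Y - (49q_Y). Setting ∂π_Y/∂q_Y = 0: 345 - 4q_Y - 2(q_I + q_K) = 0.
Summing all 3 equations gives 1075 − 8Q = 0, hence Q = 1075/8.
Back-substituting: q_I = (344 − 1075/4)/2 = 301/8, q_K = (386 − 1075/4)/2 = 469/8, q_Y = (345 − 1075/4)/2 = 305/8.
Price P = 394 - 2·(1075/8) = 501/4.
Yarrow's profit: (501/4 - 49)·(305/8) = 2907.0313.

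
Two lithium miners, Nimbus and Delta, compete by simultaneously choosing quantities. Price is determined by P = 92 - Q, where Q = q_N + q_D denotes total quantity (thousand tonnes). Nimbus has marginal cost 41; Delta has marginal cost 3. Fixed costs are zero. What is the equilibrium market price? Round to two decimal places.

Nimbus's profit: π_N = (92 - Q)q_N - (41q_N). Setting ∂π_N/∂q_N = 0: 51 - 2q_N - (q_D) = 0.
Delta's first-order condition: 89 - 2q_D - (q_N) = 0.
So q_N = (51 - q_D)/2 and q_D = (89 - q_N)/2.
Substituting one into the other gives q_N = 13/3 and q_D = 127/3.
Total output Q = 140/3, so price P = 92 - 140/3 = 136/3.

45.33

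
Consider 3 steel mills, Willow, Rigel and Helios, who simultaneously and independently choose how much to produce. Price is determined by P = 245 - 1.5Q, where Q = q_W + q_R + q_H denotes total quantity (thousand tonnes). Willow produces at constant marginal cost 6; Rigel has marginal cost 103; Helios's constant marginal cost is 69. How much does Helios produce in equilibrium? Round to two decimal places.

Willow's profit: π_W = (245 - 1.5Q)q_W - (6q_W). Setting ∂π_W/∂q_W = 0: 239 - 3q_W - (3/2)(q_R + q_H) = 0.
Rigel's first-order condition: 142 - 3q_R - (3/2)(q_W + q_H) = 0.
Helios's profit: π_H = (245 - 1.5Q)q_H - (69q_H). Setting ∂π_H/∂q_H = 0: 176 - 3q_H - (3/2)(q_W + q_R) = 0.
Adding the 3 first-order conditions: 557 − 6Q = 0, so Q = 557/6.
Back-substituting: q_W = (239 − 557/4)/(3/2) = 133/2, q_R = (142 − 557/4)/(3/2) = 11/6, q_H = (176 − 557/4)/(3/2) = 49/2.

24.50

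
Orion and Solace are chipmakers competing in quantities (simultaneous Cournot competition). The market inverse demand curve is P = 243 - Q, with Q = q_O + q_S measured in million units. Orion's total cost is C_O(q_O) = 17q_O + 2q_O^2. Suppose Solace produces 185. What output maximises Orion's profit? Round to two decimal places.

6.83

With the rival's output fixed at 185, Orion's profit is π_O = (243 - 185 - q_O)q_O - (17q_O + 2q_O²) = (58 - q_O)q_O - (17q_O + 2q_O²).
∂π_O/∂q_O = 41 - 6q_O = 0, so q_O = 41/6.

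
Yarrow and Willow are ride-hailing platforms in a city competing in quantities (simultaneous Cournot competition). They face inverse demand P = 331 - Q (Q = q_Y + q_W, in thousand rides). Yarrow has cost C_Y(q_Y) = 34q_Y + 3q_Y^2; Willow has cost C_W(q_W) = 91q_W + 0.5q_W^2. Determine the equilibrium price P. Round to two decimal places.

Yarrow's profit: π_Y = (331 - Q)q_Y - (34q_Y + 3q_Y²). Setting ∂π_Y/∂q_Y = 0: 297 - 8q_Y - (q_W) = 0.
Willow's first-order condition: 240 - 3q_W - (q_Y) = 0.
So q_Y = (297 - q_W)/8 and q_W = (240 - q_Y)/3.
Substituting one into the other gives q_Y = 651/23 and q_W = 1623/23.
Total output Q = 98.8696, so price P = 331 - 98.8696 = 232.1304.

232.13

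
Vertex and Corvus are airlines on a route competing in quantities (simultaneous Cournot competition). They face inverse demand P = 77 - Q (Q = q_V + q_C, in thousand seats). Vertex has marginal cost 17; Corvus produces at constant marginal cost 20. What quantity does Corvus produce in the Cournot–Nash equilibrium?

Vertex's profit: π_V = (77 - Q)q_V - (17q_V). Setting ∂π_V/∂q_V = 0: 60 - 2q_V - (q_C) = 0.
Corvus's profit: π_C = (77 - Q)q_C - (20q_C). Setting ∂π_C/∂q_C = 0: 57 - 2q_C - (q_V) = 0.
So q_V = (60 - q_C)/2 and q_C = (57 - q_V)/2.
Solving the pair: q_V = 21, q_C = 18.

18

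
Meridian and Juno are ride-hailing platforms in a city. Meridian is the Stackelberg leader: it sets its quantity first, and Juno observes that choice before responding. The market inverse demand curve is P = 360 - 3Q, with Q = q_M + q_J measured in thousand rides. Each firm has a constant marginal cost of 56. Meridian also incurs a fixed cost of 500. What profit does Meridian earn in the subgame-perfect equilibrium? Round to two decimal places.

Solve by backward induction. Given q_M, the follower Juno maximises π_J = (360 - 3q_M - 3q_J)q_J - 56q_J.
Setting the follower's marginal profit to zero, 304 - 3q_M - 6q_J = 0, i.e. q_J = (304 - 3q_M)/6.
The leader anticipates this reaction. Substituting into P = 360 - 3Q gives P = 208 - (3/2)q_M, so π_M = (208 - (3/2)q_M)q_M - 56q_M.
The leader's first-order condition 152 - 3q_M = 0 yields q_M = 152/3.
Then q_J = (304 - 3·(152/3))/6 = 76/3.
Price P = 360 - 3·76 = 132.
Meridian's profit: (132 - 56)·(152/3) - 500 = 3350.6667.

3350.67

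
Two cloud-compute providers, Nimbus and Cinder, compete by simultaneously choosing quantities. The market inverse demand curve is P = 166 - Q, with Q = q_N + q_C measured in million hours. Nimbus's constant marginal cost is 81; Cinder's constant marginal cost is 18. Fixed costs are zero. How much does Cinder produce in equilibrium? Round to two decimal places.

Nimbus's profit: π_N = (166 - Q)q_N - (81q_N). Setting ∂π_N/∂q_N = 0: 85 - 2q_N - (q_C) = 0.
Cinder's profit: π_C = (166 - Q)q_C - (18q_C). Setting ∂π_C/∂q_C = 0: 148 - 2q_C - (q_N) = 0.
So q_N = (85 - q_C)/2 and q_C = (148 - q_N)/2.
Substituting one into the other gives q_N = 22/3 and q_C = 211/3.

70.33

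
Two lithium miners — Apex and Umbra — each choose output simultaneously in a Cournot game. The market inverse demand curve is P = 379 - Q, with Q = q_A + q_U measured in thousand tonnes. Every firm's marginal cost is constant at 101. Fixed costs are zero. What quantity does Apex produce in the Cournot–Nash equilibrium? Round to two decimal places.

Each firm earns π_i = (379 - Q)q_i - 101q_i.
Setting ∂π_i/∂q_i = 0 with rivals' quantities fixed: 278 - 2q_i - q_j = 0.
With identical firms every q_j equals q_i, so q_j = q_i and 278 = 3q_i, giving q_i = 278/3.

92.67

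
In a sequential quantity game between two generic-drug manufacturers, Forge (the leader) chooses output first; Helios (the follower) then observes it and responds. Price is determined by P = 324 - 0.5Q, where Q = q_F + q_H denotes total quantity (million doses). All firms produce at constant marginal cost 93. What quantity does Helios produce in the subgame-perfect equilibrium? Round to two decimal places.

115.50

Solve by backward induction. Given q_F, the follower Helios maximises π_H = (324 - (1/2)q_F - (1/2)q_H)q_H - 93q_H.
Setting the follower's marginal profit to zero, 231 - (1/2)q_F - q_H = 0, i.e. q_H = (231 - (1/2)q_F).
The leader anticipates this reaction. Substituting into P = 324 - 0.5Q gives P = 417/2 - (1/4)q_F, so π_F = (417/2 - (1/4)q_F)q_F - 93q_F.
The leader's first-order condition 231/2 - (1/2)q_F = 0 yields q_F = 231.
Then q_H = (231 - (1/2)·231) = 231/2.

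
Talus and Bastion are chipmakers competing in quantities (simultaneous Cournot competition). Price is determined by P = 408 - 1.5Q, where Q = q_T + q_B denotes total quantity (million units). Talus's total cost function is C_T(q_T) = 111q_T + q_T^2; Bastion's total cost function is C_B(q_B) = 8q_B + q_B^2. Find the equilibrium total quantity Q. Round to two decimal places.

107.23

Talus's profit: π_T = (408 - 1.5Q)q_T - (111q_T + q_T²). Setting ∂π_T/∂q_T = 0: 297 - 5q_T - (3/2)(q_B) = 0.
Bastion's profit: π_B = (408 - 1.5Q)q_B - (8q_B + q_B²). Setting ∂π_B/∂q_B = 0: 400 - 5q_B - (3/2)(q_T) = 0.
So q_T = (297 - (3/2)q_B)/5 and q_B = (400 - (3/2)q_T)/5.
Solving the pair: q_T = 38.9011, q_B = 68.3297.
Total output Q = 38.9011 + 68.3297 = 1394/13.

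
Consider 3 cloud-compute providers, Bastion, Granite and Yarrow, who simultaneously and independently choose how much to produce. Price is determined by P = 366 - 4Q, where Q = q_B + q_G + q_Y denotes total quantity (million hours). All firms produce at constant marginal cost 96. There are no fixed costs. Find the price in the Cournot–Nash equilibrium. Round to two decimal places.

Each firm earns π_i = (366 - 4Q)q_i - 96q_i.
Setting ∂π_i/∂q_i = 0 with rivals' quantities fixed: 270 - 8q_i - 4·Σ_{j≠i} q_j = 0.
By symmetry each firm produces the same amount; substituting Σ_{j≠i} q_j = 2q_i yields q_i = 270/16 = 135/8.
Total output Q = 405/8, so price P = 366 - 4·(405/8) = 327/2.

163.50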